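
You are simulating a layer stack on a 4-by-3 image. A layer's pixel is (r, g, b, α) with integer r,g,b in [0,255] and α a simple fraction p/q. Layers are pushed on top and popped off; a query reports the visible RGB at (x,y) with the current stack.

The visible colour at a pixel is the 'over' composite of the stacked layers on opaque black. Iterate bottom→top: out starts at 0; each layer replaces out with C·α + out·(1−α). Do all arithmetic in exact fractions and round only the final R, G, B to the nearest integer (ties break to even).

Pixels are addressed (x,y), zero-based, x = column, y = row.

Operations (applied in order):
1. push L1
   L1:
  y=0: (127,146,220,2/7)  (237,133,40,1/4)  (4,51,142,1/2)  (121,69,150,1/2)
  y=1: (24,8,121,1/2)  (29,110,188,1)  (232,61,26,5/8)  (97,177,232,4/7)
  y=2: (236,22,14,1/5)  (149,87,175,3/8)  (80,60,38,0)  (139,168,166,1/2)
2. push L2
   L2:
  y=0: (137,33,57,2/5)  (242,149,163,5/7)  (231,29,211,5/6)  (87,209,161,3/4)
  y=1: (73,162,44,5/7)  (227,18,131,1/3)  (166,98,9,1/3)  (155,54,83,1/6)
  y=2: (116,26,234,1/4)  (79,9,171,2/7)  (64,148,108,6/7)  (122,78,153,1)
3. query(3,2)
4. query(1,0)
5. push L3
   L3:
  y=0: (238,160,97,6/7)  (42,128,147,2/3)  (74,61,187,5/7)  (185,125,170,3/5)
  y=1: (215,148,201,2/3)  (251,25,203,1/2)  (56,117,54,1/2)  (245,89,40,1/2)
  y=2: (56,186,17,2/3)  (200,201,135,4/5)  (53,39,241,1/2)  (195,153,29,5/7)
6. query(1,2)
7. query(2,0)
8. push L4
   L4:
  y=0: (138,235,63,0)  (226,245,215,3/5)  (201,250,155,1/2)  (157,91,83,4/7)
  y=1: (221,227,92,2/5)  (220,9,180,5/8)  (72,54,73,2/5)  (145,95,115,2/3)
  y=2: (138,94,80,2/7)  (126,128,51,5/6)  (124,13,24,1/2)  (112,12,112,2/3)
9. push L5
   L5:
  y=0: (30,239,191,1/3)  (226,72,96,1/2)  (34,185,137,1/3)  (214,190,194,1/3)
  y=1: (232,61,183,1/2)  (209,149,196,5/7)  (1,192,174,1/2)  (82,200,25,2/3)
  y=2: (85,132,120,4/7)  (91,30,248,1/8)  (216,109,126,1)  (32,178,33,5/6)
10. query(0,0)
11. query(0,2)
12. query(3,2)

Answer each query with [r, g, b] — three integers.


(3,2) stack=L1,L2; from [0,0,0]:
+L1 (α=1/2) → [139/2, 84, 83]
+L2 (α=1) → [122, 78, 153]
→ [122, 78, 153]

at x=1,y=0 over L1,L2:
L1 α=1/4: [237/4, 133/4, 10]
L2 α=5/7: [2657/14, 1623/14, 835/7]
= [190, 116, 119]

at x=1,y=2 over L1,L2,L3:
+L1 (α=3/8) → [447/8, 261/8, 525/8]
+L2 (α=2/7) → [3499/56, 207/8, 5361/56]
+L3 (α=4/5) → [48299/280, 6639/40, 35601/280]
→ [172, 166, 127]

(2,0) stack=L1,L2,L3; from [0,0,0]:
after L1 α=1/2: [2, 51/2, 71]
after L2 α=5/6: [1157/6, 341/12, 563/3]
after L3 α=5/7: [2267/21, 2171/42, 3931/21]
→ [108, 52, 187]

(0,0) stack=L1,L2,L3,L4,L5; from [0,0,0]:
L1 α=2/7: [254/7, 292/7, 440/7]
L2 α=2/5: [536/7, 1338/35, 2118/35]
L3 α=6/7: [10532/49, 34938/245, 22488/245]
L4 α=0: [10532/49, 34938/245, 22488/245]
L5 α=1/3: [22534/147, 128431/735, 91771/735]
= [153, 175, 125]

(0,2) stack=L1,L2,L3,L4,L5; from [0,0,0]:
L1 α=1/5: [236/5, 22/5, 14/5]
L2 α=1/4: [322/5, 49/5, 303/5]
L3 α=2/3: [294/5, 1909/15, 473/15]
L4 α=2/7: [570/7, 2473/21, 953/21]
L5 α=4/7: [4090/49, 6169/49, 4313/49]
rounded: [83, 126, 88]

at x=3,y=2 over L1,L2,L3,L4,L5:
+L1 (α=1/2) → [139/2, 84, 83]
+L2 (α=1) → [122, 78, 153]
+L3 (α=5/7) → [1219/7, 921/7, 451/7]
+L4 (α=2/3) → [929/7, 363/7, 673/7]
+L5 (α=5/6) → [683/14, 6593/42, 914/21]
→ [49, 157, 44]


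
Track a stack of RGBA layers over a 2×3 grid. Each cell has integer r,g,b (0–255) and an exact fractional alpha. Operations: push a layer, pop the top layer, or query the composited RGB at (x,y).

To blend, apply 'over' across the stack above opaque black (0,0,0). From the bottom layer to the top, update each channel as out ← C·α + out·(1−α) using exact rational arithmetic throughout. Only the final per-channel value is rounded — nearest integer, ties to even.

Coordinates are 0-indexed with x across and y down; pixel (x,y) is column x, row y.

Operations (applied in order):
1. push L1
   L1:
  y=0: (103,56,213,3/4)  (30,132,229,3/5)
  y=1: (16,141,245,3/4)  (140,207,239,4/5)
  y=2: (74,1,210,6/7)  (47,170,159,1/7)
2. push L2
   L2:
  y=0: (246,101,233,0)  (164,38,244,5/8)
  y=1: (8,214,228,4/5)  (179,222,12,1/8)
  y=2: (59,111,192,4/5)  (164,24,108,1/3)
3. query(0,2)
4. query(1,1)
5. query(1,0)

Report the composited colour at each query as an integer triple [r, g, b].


query (0,2) [L1,L2] — begin 0,0,0
L1 α=6/7: [444/7, 6/7, 180]
L2 α=4/5: [2096/35, 3114/35, 948/5]
= [60, 89, 190]

at x=1,y=1 over L1,L2:
+L1 (α=4/5) → [112, 828/5, 956/5]
+L2 (α=1/8) → [963/8, 3453/20, 844/5]
= [120, 173, 169]

(1,0) stack=L1,L2; from [0,0,0]:
after L1 α=3/5: [18, 396/5, 687/5]
after L2 α=5/8: [437/4, 1069/20, 8161/40]
= [109, 53, 204]


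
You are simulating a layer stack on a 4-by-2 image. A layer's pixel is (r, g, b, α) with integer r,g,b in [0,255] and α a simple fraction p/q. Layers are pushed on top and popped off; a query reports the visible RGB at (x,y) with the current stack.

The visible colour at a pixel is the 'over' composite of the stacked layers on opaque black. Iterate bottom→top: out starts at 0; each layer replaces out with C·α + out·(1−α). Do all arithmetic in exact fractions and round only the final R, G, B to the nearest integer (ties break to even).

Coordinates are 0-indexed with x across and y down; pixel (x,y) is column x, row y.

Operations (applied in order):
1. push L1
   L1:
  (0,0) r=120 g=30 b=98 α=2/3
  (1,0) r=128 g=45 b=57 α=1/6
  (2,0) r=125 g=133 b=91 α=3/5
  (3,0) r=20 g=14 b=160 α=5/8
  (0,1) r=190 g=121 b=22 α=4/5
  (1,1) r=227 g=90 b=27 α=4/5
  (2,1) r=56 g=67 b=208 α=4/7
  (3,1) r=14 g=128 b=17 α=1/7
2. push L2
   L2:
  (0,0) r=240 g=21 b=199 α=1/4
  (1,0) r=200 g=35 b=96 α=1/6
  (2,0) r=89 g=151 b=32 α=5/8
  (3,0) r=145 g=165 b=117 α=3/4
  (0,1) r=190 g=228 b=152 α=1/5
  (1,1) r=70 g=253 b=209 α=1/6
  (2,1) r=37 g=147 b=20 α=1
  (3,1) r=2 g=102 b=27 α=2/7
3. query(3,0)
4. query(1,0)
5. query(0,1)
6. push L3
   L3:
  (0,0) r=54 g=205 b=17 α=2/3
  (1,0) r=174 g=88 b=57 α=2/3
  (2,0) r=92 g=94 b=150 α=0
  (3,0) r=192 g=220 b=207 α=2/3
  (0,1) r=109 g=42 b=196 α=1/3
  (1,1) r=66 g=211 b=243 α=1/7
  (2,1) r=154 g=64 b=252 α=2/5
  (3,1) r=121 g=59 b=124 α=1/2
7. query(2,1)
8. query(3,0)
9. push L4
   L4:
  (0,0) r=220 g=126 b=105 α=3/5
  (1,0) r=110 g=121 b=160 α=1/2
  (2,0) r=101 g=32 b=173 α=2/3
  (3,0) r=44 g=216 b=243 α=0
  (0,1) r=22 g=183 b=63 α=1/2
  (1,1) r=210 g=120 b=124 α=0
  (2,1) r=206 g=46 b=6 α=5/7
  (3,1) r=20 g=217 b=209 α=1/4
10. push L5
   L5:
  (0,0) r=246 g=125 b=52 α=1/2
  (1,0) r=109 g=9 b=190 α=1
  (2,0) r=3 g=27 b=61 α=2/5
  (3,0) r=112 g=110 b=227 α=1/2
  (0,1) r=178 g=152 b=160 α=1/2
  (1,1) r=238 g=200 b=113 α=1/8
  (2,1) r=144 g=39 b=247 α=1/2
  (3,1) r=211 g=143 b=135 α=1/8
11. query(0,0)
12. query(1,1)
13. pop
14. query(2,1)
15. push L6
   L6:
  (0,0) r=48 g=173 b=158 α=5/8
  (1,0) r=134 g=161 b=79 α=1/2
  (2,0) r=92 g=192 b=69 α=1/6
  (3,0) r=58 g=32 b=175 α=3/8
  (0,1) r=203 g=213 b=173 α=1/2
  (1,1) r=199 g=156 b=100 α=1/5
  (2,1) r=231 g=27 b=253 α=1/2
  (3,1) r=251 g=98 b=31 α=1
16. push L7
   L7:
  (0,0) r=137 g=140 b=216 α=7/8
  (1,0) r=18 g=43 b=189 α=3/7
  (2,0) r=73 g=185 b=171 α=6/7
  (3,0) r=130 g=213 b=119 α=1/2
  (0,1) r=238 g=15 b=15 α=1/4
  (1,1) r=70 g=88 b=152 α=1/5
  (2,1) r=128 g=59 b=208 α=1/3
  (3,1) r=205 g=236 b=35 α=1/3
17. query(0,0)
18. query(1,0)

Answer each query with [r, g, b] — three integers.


(3,0) stack=L1,L2; from [0,0,0]:
L1 α=5/8: [25/2, 35/4, 100]
L2 α=3/4: [895/8, 2015/16, 451/4]
→ [112, 126, 113]

(1,0) stack=L1,L2; from [0,0,0]:
+L1 (α=1/6) → [64/3, 15/2, 19/2]
+L2 (α=1/6) → [460/9, 145/12, 287/12]
rounded: [51, 12, 24]

(0,1) stack=L1,L2; from [0,0,0]:
after L1 α=4/5: [152, 484/5, 88/5]
after L2 α=1/5: [798/5, 3076/25, 1112/25]
→ [160, 123, 44]

query (2,1) [L1,L2,L3] — begin 0,0,0
+L1 (α=4/7) → [32, 268/7, 832/7]
+L2 (α=1) → [37, 147, 20]
+L3 (α=2/5) → [419/5, 569/5, 564/5]
rounded: [84, 114, 113]

(3,0) stack=L1,L2,L3; from [0,0,0]:
L1 α=5/8: [25/2, 35/4, 100]
L2 α=3/4: [895/8, 2015/16, 451/4]
L3 α=2/3: [3967/24, 9055/48, 2107/12]
= [165, 189, 176]

at x=0,y=0 over L1,L2,L3,L4,L5:
after L1 α=2/3: [80, 20, 196/3]
after L2 α=1/4: [120, 81/4, 395/4]
after L3 α=2/3: [76, 1721/12, 177/4]
after L4 α=3/5: [812/5, 3989/30, 807/10]
after L5 α=1/2: [1021/5, 7739/60, 1327/20]
rounded: [204, 129, 66]

at x=1,y=1 over L1,L2,L3,L4,L5:
L1 α=4/5: [908/5, 72, 108/5]
L2 α=1/6: [163, 613/6, 317/6]
L3 α=1/7: [1044/7, 824/7, 80]
L4 α=0: [1044/7, 824/7, 80]
L5 α=1/8: [641/4, 128, 673/8]
→ [160, 128, 84]

query (2,1) [L1,L2,L3,L4] — begin 0,0,0
+L1 (α=4/7) → [32, 268/7, 832/7]
+L2 (α=1) → [37, 147, 20]
+L3 (α=2/5) → [419/5, 569/5, 564/5]
+L4 (α=5/7) → [5988/35, 2288/35, 1278/35]
→ [171, 65, 37]

(0,0) stack=L1,L2,L3,L4,L6,L7; from [0,0,0]:
after L1 α=2/3: [80, 20, 196/3]
after L2 α=1/4: [120, 81/4, 395/4]
after L3 α=2/3: [76, 1721/12, 177/4]
after L4 α=3/5: [812/5, 3989/30, 807/10]
after L6 α=5/8: [909/10, 12639/80, 10321/80]
after L7 α=7/8: [10499/80, 91039/640, 131281/640]
= [131, 142, 205]

(1,0) stack=L1,L2,L3,L4,L6,L7; from [0,0,0]:
after L1 α=1/6: [64/3, 15/2, 19/2]
after L2 α=1/6: [460/9, 145/12, 287/12]
after L3 α=2/3: [3592/27, 2257/36, 1655/36]
after L4 α=1/2: [3281/27, 6613/72, 7415/72]
after L6 α=1/2: [6899/54, 18205/144, 13103/144]
after L7 α=3/7: [15256/189, 22849/252, 33515/252]
= [81, 91, 133]


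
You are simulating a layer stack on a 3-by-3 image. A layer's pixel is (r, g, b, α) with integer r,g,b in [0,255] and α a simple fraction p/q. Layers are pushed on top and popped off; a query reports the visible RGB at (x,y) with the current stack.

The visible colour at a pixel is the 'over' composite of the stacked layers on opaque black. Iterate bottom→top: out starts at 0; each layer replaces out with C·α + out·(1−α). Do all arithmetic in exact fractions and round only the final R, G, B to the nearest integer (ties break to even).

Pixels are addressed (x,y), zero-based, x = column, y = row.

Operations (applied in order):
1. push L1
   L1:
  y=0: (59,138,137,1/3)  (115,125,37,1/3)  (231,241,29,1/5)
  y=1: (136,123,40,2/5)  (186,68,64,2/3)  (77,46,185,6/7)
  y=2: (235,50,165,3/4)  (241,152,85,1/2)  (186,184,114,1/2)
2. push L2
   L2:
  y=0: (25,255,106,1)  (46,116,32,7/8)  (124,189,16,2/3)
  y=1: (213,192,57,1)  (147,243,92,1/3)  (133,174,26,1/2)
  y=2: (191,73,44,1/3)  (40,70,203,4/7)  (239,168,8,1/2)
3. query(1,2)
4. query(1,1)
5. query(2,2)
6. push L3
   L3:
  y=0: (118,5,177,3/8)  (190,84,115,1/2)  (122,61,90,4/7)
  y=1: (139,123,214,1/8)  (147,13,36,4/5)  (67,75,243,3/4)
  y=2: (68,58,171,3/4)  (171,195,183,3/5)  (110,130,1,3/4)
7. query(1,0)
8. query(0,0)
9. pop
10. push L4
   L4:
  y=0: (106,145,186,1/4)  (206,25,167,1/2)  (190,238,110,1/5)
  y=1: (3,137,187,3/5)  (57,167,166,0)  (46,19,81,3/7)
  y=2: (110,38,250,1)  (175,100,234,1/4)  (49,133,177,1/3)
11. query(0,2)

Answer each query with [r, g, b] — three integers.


query (1,2) [L1,L2] — begin 0,0,0
+L1 (α=1/2) → [241/2, 76, 85/2]
+L2 (α=4/7) → [149/2, 508/7, 1879/14]
rounded: [74, 73, 134]

(1,1) stack=L1,L2; from [0,0,0]:
L1 α=2/3: [124, 136/3, 128/3]
L2 α=1/3: [395/3, 1001/9, 532/9]
rounded: [132, 111, 59]

at x=2,y=2 over L1,L2:
L1 α=1/2: [93, 92, 57]
L2 α=1/2: [166, 130, 65/2]
= [166, 130, 32]

query (1,0) [L1,L2,L3] — begin 0,0,0
after L1 α=1/3: [115/3, 125/3, 37/3]
after L2 α=7/8: [1081/24, 2561/24, 709/24]
after L3 α=1/2: [5641/48, 4577/48, 3469/48]
rounded: [118, 95, 72]

at x=0,y=0 over L1,L2,L3:
after L1 α=1/3: [59/3, 46, 137/3]
after L2 α=1: [25, 255, 106]
after L3 α=3/8: [479/8, 645/4, 1061/8]
→ [60, 161, 133]

query (0,2) [L1,L2,L4] — begin 0,0,0
L1 α=3/4: [705/4, 75/2, 495/4]
L2 α=1/3: [1087/6, 148/3, 583/6]
L4 α=1: [110, 38, 250]
= [110, 38, 250]


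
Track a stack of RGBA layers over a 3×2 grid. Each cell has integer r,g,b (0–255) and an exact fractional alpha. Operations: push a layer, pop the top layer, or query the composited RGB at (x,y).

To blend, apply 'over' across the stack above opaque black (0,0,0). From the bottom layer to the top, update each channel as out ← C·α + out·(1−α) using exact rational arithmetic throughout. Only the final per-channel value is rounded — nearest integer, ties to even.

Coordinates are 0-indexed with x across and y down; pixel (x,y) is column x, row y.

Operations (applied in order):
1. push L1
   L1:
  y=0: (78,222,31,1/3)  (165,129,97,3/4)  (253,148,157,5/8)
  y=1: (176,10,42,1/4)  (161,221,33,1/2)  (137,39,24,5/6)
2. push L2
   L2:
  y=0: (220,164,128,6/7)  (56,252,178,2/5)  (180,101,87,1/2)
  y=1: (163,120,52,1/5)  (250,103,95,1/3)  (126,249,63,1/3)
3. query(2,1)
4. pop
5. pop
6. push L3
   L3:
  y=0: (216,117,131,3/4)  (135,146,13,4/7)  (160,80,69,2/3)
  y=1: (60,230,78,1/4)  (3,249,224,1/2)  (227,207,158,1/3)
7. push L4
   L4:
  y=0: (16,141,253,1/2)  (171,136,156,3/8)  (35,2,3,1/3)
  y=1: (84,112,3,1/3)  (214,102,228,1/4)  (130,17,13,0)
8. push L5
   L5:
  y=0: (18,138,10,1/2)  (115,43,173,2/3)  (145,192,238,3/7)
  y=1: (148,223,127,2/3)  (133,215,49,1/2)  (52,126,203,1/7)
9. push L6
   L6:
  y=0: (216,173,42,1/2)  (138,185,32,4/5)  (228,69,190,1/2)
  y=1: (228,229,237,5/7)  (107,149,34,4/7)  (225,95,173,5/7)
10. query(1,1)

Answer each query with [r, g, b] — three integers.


(2,1) stack=L1,L2; from [0,0,0]:
L1 α=5/6: [685/6, 65/2, 20]
L2 α=1/3: [1063/9, 314/3, 103/3]
→ [118, 105, 34]

(1,1) stack=L3,L4,L5,L6; from [0,0,0]:
L3 α=1/2: [3/2, 249/2, 112]
L4 α=1/4: [437/8, 951/8, 141]
L5 α=1/2: [1501/16, 2671/16, 95]
L6 α=4/7: [11351/112, 2507/16, 421/7]
rounded: [101, 157, 60]


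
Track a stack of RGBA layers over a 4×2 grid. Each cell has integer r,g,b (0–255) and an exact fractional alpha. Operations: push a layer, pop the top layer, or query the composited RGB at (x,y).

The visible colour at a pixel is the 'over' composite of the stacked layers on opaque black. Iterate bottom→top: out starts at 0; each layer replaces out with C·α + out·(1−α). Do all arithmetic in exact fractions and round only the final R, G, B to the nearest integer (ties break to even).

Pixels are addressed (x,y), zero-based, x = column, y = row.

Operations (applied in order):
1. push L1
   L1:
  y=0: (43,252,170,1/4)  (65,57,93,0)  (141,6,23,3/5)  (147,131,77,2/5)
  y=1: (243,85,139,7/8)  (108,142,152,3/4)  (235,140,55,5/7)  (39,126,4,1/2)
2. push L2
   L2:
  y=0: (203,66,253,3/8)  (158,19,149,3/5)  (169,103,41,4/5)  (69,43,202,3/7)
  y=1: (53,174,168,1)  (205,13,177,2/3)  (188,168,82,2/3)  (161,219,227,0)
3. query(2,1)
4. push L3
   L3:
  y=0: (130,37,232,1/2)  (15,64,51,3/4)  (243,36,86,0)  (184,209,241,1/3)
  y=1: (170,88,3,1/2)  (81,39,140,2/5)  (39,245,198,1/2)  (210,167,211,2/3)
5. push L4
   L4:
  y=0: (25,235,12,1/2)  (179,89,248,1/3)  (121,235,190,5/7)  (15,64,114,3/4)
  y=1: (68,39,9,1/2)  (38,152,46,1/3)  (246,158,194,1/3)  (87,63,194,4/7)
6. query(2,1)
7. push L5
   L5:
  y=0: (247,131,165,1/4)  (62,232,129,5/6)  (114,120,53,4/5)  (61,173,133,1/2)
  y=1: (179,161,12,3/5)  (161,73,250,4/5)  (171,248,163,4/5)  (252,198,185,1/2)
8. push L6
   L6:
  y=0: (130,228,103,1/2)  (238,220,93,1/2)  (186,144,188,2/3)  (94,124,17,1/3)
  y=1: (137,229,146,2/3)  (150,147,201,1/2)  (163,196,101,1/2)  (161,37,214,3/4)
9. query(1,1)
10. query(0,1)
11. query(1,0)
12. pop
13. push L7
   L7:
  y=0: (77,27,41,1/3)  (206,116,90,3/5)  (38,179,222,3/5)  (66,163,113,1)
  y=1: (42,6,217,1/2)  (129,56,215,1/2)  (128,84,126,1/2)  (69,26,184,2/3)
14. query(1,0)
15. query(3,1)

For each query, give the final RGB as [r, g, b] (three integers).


at x=2,y=1 over L1,L2:
L1 α=5/7: [1175/7, 100, 275/7]
L2 α=2/3: [1269/7, 436/3, 1423/21]
→ [181, 145, 68]

(2,1) stack=L1,L2,L3,L4; from [0,0,0]:
after L1 α=5/7: [1175/7, 100, 275/7]
after L2 α=2/3: [1269/7, 436/3, 1423/21]
after L3 α=1/2: [771/7, 1171/6, 5581/42]
after L4 α=1/3: [1088/7, 1645/9, 9655/63]
rounded: [155, 183, 153]

at x=1,y=1 over L1,L2,L3,L4,L5,L6:
after L1 α=3/4: [81, 213/2, 114]
after L2 α=2/3: [491/3, 265/6, 156]
after L3 α=2/5: [653/5, 421/10, 748/5]
after L4 α=1/3: [1496/15, 1181/15, 1726/15]
after L5 α=4/5: [11156/75, 5561/75, 16726/75]
after L6 α=1/2: [11203/75, 8293/75, 31801/150]
= [149, 111, 212]

at x=0,y=1 over L1,L2,L3,L4,L5,L6:
after L1 α=7/8: [1701/8, 595/8, 973/8]
after L2 α=1: [53, 174, 168]
after L3 α=1/2: [223/2, 131, 171/2]
after L4 α=1/2: [359/4, 85, 189/4]
after L5 α=3/5: [1433/10, 653/5, 261/10]
after L6 α=2/3: [1391/10, 981/5, 3181/30]
→ [139, 196, 106]

at x=1,y=0 over L1,L2,L3,L4,L5,L6:
+L1 (α=0) → [0, 0, 0]
+L2 (α=3/5) → [474/5, 57/5, 447/5]
+L3 (α=3/4) → [699/20, 1017/20, 303/5]
+L4 (α=1/3) → [2489/30, 1907/30, 1846/15]
+L5 (α=5/6) → [11789/180, 36707/180, 11521/90]
+L6 (α=1/2) → [54629/360, 76307/360, 19891/180]
= [152, 212, 111]

at x=1,y=0 over L1,L2,L3,L4,L5,L7:
L1 α=0: [0, 0, 0]
L2 α=3/5: [474/5, 57/5, 447/5]
L3 α=3/4: [699/20, 1017/20, 303/5]
L4 α=1/3: [2489/30, 1907/30, 1846/15]
L5 α=5/6: [11789/180, 36707/180, 11521/90]
L7 α=3/5: [67409/450, 68027/450, 23671/225]
= [150, 151, 105]

(3,1) stack=L1,L2,L3,L4,L5,L7; from [0,0,0]:
after L1 α=1/2: [39/2, 63, 2]
after L2 α=0: [39/2, 63, 2]
after L3 α=2/3: [293/2, 397/3, 424/3]
after L4 α=4/7: [225/2, 649/7, 1200/7]
after L5 α=1/2: [729/4, 2035/14, 2495/14]
after L7 α=2/3: [427/4, 921/14, 2549/14]
→ [107, 66, 182]


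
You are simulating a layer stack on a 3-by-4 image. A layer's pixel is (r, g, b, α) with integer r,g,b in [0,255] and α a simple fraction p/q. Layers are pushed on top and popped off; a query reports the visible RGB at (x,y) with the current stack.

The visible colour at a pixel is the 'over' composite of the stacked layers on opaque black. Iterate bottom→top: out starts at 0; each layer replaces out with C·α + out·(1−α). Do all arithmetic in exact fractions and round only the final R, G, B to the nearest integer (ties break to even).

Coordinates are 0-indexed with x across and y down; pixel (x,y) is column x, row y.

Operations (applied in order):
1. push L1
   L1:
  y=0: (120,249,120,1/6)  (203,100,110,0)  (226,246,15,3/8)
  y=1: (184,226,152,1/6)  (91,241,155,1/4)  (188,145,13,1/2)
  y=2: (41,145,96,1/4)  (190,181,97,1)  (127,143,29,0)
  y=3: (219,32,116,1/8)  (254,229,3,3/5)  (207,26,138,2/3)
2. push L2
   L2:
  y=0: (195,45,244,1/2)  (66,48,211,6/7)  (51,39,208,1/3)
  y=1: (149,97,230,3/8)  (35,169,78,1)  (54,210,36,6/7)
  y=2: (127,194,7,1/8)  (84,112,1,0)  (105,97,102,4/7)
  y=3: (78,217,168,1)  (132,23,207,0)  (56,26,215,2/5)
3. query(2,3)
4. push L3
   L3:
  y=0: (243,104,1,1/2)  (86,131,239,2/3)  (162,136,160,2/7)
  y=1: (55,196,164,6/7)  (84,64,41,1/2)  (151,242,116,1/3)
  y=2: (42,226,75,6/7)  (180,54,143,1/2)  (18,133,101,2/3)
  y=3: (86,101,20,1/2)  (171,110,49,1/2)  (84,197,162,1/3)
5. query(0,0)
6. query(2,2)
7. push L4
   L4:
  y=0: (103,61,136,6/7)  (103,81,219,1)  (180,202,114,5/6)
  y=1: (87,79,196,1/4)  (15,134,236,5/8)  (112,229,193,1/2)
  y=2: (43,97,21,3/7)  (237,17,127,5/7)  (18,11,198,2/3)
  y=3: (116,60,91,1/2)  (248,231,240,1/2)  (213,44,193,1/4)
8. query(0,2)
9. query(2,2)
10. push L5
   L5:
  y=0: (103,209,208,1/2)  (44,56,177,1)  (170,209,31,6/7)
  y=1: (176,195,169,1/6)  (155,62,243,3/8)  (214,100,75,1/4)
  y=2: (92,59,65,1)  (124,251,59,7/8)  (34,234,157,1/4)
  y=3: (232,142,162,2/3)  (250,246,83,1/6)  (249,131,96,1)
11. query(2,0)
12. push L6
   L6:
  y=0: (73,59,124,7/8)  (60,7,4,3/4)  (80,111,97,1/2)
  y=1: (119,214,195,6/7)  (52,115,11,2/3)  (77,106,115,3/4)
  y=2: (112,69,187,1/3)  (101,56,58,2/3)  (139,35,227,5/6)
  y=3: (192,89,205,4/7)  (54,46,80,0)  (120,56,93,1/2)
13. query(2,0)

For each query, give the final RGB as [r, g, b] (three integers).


query (2,3) [L1,L2] — begin 0,0,0
after L1 α=2/3: [138, 52/3, 92]
after L2 α=2/5: [526/5, 104/5, 706/5]
= [105, 21, 141]

(0,0) stack=L1,L2,L3; from [0,0,0]:
after L1 α=1/6: [20, 83/2, 20]
after L2 α=1/2: [215/2, 173/4, 132]
after L3 α=1/2: [701/4, 589/8, 133/2]
rounded: [175, 74, 66]

(2,2) stack=L1,L2,L3; from [0,0,0]:
+L1 (α=0) → [0, 0, 0]
+L2 (α=4/7) → [60, 388/7, 408/7]
+L3 (α=2/3) → [32, 750/7, 1822/21]
= [32, 107, 87]

(0,2) stack=L1,L2,L3,L4; from [0,0,0]:
after L1 α=1/4: [41/4, 145/4, 24]
after L2 α=1/8: [795/32, 1791/32, 175/8]
after L3 α=6/7: [8859/224, 45183/224, 3775/56]
after L4 α=3/7: [16083/392, 61479/392, 4657/98]
→ [41, 157, 48]

(2,2) stack=L1,L2,L3,L4; from [0,0,0]:
L1 α=0: [0, 0, 0]
L2 α=4/7: [60, 388/7, 408/7]
L3 α=2/3: [32, 750/7, 1822/21]
L4 α=2/3: [68/3, 904/21, 10138/63]
→ [23, 43, 161]

query (2,0) [L1,L2,L3,L4,L5] — begin 0,0,0
+L1 (α=3/8) → [339/4, 369/4, 45/8]
+L2 (α=1/3) → [147/2, 149/2, 877/12]
+L3 (α=2/7) → [1383/14, 1289/14, 1175/12]
+L4 (α=5/6) → [4661/28, 5143/28, 8015/72]
+L5 (α=6/7) → [33221/196, 40255/196, 21407/504]
= [169, 205, 42]

(2,0) stack=L1,L2,L3,L4,L5,L6; from [0,0,0]:
+L1 (α=3/8) → [339/4, 369/4, 45/8]
+L2 (α=1/3) → [147/2, 149/2, 877/12]
+L3 (α=2/7) → [1383/14, 1289/14, 1175/12]
+L4 (α=5/6) → [4661/28, 5143/28, 8015/72]
+L5 (α=6/7) → [33221/196, 40255/196, 21407/504]
+L6 (α=1/2) → [48901/392, 62011/392, 70295/1008]
rounded: [125, 158, 70]


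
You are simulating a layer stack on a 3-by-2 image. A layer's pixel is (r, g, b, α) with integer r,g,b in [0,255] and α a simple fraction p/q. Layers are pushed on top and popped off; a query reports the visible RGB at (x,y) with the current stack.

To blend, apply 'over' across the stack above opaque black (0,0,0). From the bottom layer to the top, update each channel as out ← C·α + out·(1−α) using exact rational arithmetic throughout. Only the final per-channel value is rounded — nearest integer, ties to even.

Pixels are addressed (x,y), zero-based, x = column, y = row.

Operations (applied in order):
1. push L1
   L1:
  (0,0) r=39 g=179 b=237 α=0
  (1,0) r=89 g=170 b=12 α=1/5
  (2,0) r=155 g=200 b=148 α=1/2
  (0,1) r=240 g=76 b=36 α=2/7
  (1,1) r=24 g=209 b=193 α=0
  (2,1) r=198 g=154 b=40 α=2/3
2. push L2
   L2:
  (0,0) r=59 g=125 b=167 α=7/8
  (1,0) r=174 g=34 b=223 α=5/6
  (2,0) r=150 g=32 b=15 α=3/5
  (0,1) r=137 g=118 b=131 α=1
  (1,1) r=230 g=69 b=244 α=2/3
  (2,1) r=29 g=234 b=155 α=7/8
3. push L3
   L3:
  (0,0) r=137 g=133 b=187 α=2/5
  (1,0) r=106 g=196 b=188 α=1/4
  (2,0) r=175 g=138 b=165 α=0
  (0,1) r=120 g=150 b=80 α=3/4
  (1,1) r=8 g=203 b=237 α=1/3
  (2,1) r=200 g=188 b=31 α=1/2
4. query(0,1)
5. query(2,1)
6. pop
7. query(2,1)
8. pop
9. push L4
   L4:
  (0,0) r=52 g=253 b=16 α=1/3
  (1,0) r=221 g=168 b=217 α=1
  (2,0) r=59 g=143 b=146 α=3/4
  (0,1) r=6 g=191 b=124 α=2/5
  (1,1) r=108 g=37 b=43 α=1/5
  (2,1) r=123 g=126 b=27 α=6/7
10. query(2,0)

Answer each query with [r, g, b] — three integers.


query (0,1) [L1,L2,L3] — begin 0,0,0
after L1 α=2/7: [480/7, 152/7, 72/7]
after L2 α=1: [137, 118, 131]
after L3 α=3/4: [497/4, 142, 371/4]
= [124, 142, 93]

at x=2,y=1 over L1,L2,L3:
+L1 (α=2/3) → [132, 308/3, 80/3]
+L2 (α=7/8) → [335/8, 2611/12, 3335/24]
+L3 (α=1/2) → [1935/16, 4867/24, 4079/48]
rounded: [121, 203, 85]

(2,1) stack=L1,L2; from [0,0,0]:
L1 α=2/3: [132, 308/3, 80/3]
L2 α=7/8: [335/8, 2611/12, 3335/24]
→ [42, 218, 139]

at x=2,y=0 over L1,L4:
after L1 α=1/2: [155/2, 100, 74]
after L4 α=3/4: [509/8, 529/4, 128]
rounded: [64, 132, 128]


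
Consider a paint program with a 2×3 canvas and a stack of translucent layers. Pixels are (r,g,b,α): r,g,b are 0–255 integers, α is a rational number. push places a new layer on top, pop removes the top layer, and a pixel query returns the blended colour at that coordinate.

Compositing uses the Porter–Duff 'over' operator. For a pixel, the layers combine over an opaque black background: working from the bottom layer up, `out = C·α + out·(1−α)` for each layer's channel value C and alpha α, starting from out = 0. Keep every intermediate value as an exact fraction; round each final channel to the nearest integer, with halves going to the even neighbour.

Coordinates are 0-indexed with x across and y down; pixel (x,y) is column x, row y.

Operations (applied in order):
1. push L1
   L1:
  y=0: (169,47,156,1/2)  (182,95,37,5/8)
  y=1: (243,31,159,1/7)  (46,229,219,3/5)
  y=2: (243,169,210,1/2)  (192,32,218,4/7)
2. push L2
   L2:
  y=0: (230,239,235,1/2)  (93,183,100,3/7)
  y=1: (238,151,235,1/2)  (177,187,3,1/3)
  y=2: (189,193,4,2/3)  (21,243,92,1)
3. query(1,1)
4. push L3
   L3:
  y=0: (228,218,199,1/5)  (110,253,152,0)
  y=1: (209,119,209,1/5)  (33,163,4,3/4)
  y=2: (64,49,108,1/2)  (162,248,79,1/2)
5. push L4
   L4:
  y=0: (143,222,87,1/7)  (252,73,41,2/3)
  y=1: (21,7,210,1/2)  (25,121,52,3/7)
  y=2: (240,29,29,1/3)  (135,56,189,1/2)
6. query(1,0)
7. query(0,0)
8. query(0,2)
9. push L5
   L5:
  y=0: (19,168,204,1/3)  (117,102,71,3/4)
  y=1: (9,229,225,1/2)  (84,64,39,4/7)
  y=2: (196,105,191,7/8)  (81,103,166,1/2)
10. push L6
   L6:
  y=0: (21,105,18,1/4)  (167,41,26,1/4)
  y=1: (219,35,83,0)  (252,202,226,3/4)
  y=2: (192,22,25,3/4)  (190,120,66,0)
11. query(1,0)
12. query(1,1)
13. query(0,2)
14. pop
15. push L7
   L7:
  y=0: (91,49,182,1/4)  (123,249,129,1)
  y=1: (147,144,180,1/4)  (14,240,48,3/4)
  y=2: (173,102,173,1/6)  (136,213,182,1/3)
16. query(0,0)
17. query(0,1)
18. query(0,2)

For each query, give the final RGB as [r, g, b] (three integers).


query (1,1) [L1,L2] — begin 0,0,0
after L1 α=3/5: [138/5, 687/5, 657/5]
after L2 α=1/3: [387/5, 2309/15, 443/5]
rounded: [77, 154, 89]

(1,0) stack=L1,L2,L3,L4; from [0,0,0]:
after L1 α=5/8: [455/4, 475/8, 185/8]
after L2 α=3/7: [734/7, 1573/14, 785/14]
after L3 α=0: [734/7, 1573/14, 785/14]
after L4 α=2/3: [4262/21, 3617/42, 1933/42]
→ [203, 86, 46]

at x=0,y=0 over L1,L2,L3,L4:
L1 α=1/2: [169/2, 47/2, 78]
L2 α=1/2: [629/4, 525/4, 313/2]
L3 α=1/5: [857/5, 743/5, 165]
L4 α=1/7: [5857/35, 5568/35, 1077/7]
= [167, 159, 154]

(0,2) stack=L1,L2,L3,L4; from [0,0,0]:
after L1 α=1/2: [243/2, 169/2, 105]
after L2 α=2/3: [333/2, 941/6, 113/3]
after L3 α=1/2: [461/4, 1235/12, 437/6]
after L4 α=1/3: [941/6, 1409/18, 524/9]
rounded: [157, 78, 58]

(1,0) stack=L1,L2,L3,L4,L5,L6; from [0,0,0]:
after L1 α=5/8: [455/4, 475/8, 185/8]
after L2 α=3/7: [734/7, 1573/14, 785/14]
after L3 α=0: [734/7, 1573/14, 785/14]
after L4 α=2/3: [4262/21, 3617/42, 1933/42]
after L5 α=3/4: [11633/84, 16469/168, 10879/168]
after L6 α=1/4: [16309/112, 18765/224, 12335/224]
= [146, 84, 55]

query (1,1) [L1,L2,L3,L4,L5,L6] — begin 0,0,0
+L1 (α=3/5) → [138/5, 687/5, 657/5]
+L2 (α=1/3) → [387/5, 2309/15, 443/5]
+L3 (α=3/4) → [441/10, 2411/15, 503/20]
+L4 (α=3/7) → [1257/35, 15089/105, 1283/35]
+L5 (α=4/7) → [15531/245, 24049/245, 9309/245]
+L6 (α=3/4) → [200751/980, 172519/980, 175419/980]
= [205, 176, 179]

query (0,2) [L1,L2,L3,L4,L5,L6] — begin 0,0,0
+L1 (α=1/2) → [243/2, 169/2, 105]
+L2 (α=2/3) → [333/2, 941/6, 113/3]
+L3 (α=1/2) → [461/4, 1235/12, 437/6]
+L4 (α=1/3) → [941/6, 1409/18, 524/9]
+L5 (α=7/8) → [9173/48, 14639/144, 12557/72]
+L6 (α=3/4) → [36821/192, 24143/576, 17957/288]
→ [192, 42, 62]

(0,0) stack=L1,L2,L3,L4,L5,L7; from [0,0,0]:
+L1 (α=1/2) → [169/2, 47/2, 78]
+L2 (α=1/2) → [629/4, 525/4, 313/2]
+L3 (α=1/5) → [857/5, 743/5, 165]
+L4 (α=1/7) → [5857/35, 5568/35, 1077/7]
+L5 (α=1/3) → [12379/105, 5672/35, 1194/7]
+L7 (α=1/4) → [3891/35, 18731/140, 1214/7]
rounded: [111, 134, 173]

query (0,1) [L1,L2,L3,L4,L5,L7] — begin 0,0,0
after L1 α=1/7: [243/7, 31/7, 159/7]
after L2 α=1/2: [1909/14, 544/7, 902/7]
after L3 α=1/5: [5281/35, 3009/35, 5071/35]
after L4 α=1/2: [3008/35, 1627/35, 12421/70]
after L5 α=1/2: [3323/70, 4821/35, 28171/140]
after L7 α=1/4: [20259/280, 19503/140, 109713/560]
rounded: [72, 139, 196]

at x=0,y=2 over L1,L2,L3,L4,L5,L7:
after L1 α=1/2: [243/2, 169/2, 105]
after L2 α=2/3: [333/2, 941/6, 113/3]
after L3 α=1/2: [461/4, 1235/12, 437/6]
after L4 α=1/3: [941/6, 1409/18, 524/9]
after L5 α=7/8: [9173/48, 14639/144, 12557/72]
after L7 α=1/6: [54169/288, 87883/864, 75241/432]
rounded: [188, 102, 174]


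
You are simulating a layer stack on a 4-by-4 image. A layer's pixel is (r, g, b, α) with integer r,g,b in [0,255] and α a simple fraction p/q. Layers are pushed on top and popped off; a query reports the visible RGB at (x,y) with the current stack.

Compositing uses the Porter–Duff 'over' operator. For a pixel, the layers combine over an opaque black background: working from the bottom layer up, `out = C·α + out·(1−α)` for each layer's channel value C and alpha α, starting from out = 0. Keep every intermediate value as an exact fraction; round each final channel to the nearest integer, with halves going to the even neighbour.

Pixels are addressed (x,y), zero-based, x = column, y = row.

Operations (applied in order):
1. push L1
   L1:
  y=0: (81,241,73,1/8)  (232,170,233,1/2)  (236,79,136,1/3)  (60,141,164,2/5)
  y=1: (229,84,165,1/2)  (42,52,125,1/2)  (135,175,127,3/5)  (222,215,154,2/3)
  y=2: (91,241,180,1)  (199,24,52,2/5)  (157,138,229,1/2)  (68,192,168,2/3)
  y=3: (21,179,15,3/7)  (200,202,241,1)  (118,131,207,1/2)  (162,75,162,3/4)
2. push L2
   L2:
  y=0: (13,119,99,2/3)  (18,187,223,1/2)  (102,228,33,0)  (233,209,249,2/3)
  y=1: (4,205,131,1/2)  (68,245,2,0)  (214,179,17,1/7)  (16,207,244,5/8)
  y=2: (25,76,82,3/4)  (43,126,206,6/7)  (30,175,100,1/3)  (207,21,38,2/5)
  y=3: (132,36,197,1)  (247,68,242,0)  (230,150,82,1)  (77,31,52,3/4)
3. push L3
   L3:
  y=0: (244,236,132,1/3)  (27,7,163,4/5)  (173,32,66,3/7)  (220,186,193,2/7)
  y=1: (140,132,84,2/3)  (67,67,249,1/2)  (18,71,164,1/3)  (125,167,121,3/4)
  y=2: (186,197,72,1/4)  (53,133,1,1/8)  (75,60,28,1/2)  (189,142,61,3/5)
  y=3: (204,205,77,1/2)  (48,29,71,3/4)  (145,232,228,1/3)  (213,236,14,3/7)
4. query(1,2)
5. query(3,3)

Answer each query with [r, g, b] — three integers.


query (1,2) [L1,L2,L3] — begin 0,0,0
after L1 α=2/5: [398/5, 48/5, 104/5]
after L2 α=6/7: [1688/35, 3828/35, 6284/35]
after L3 α=1/8: [1953/40, 4493/40, 6289/40]
→ [49, 112, 157]

at x=3,y=3 over L1,L2,L3:
after L1 α=3/4: [243/2, 225/4, 243/2]
after L2 α=3/4: [705/8, 597/16, 555/8]
after L3 α=3/7: [1983/14, 3429/28, 639/14]
rounded: [142, 122, 46]


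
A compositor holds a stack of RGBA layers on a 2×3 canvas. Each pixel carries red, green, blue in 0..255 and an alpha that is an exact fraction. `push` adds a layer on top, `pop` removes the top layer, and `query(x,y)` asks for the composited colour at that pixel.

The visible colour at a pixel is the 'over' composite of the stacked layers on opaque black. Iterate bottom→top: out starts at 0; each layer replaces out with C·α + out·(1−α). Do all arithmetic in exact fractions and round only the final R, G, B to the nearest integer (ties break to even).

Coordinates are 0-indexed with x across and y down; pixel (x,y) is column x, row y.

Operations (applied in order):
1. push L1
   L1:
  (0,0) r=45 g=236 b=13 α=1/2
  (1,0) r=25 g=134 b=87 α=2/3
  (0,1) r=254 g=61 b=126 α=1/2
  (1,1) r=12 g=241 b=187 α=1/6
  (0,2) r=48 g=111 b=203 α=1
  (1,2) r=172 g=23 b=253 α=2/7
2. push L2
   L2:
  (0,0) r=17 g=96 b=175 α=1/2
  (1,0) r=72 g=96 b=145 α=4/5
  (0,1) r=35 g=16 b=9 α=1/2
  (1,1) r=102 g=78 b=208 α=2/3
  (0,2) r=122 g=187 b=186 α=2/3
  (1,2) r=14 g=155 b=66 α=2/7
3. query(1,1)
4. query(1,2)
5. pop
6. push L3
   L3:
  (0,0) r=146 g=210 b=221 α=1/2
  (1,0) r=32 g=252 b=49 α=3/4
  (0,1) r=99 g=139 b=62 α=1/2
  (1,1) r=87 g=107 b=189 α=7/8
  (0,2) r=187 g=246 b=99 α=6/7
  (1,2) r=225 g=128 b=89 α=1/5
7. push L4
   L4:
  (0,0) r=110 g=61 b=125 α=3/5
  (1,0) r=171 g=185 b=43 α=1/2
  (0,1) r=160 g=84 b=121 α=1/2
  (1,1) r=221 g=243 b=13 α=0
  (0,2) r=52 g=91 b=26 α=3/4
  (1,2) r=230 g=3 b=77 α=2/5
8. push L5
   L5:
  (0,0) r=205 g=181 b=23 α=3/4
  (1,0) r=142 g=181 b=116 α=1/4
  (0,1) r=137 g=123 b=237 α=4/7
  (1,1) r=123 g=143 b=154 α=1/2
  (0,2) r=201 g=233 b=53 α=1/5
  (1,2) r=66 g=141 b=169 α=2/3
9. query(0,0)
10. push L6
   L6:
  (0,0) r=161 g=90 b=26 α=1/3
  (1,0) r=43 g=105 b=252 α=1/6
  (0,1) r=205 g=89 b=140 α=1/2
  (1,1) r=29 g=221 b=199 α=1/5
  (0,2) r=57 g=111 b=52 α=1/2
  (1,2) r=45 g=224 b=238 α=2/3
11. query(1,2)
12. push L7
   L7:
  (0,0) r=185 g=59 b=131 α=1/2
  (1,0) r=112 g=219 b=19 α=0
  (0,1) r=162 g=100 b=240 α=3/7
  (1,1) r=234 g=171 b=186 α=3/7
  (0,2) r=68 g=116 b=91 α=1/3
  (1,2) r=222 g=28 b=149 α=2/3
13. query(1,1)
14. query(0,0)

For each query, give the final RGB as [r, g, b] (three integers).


(1,1) stack=L1,L2; from [0,0,0]:
L1 α=1/6: [2, 241/6, 187/6]
L2 α=2/3: [206/3, 1177/18, 2683/18]
→ [69, 65, 149]

(1,2) stack=L1,L2; from [0,0,0]:
L1 α=2/7: [344/7, 46/7, 506/7]
L2 α=2/7: [1916/49, 2400/49, 3454/49]
rounded: [39, 49, 70]

query (0,0) [L1,L3,L4,L5] — begin 0,0,0
L1 α=1/2: [45/2, 118, 13/2]
L3 α=1/2: [337/4, 164, 455/4]
L4 α=3/5: [997/10, 511/5, 241/2]
L5 α=3/4: [7147/40, 1613/10, 379/8]
→ [179, 161, 47]

query (1,2) [L1,L3,L4,L5,L6] — begin 0,0,0
+L1 (α=2/7) → [344/7, 46/7, 506/7]
+L3 (α=1/5) → [2951/35, 216/7, 2647/35]
+L4 (α=2/5) → [24953/175, 138/7, 13331/175]
+L5 (α=2/3) → [48053/525, 704/7, 72481/525]
+L6 (α=2/3) → [95303/1575, 1280/7, 322381/1575]
rounded: [61, 183, 205]

at x=1,y=1 over L1,L3,L4,L5,L6,L7:
after L1 α=1/6: [2, 241/6, 187/6]
after L3 α=7/8: [611/8, 4735/48, 8125/48]
after L4 α=0: [611/8, 4735/48, 8125/48]
after L5 α=1/2: [1595/16, 11599/96, 15517/96]
after L6 α=1/5: [1711/20, 16903/120, 20293/120]
after L7 α=3/7: [5221/35, 32293/210, 37033/210]
= [149, 154, 176]

at x=0,y=0 over L1,L3,L4,L5,L6,L7:
+L1 (α=1/2) → [45/2, 118, 13/2]
+L3 (α=1/2) → [337/4, 164, 455/4]
+L4 (α=3/5) → [997/10, 511/5, 241/2]
+L5 (α=3/4) → [7147/40, 1613/10, 379/8]
+L6 (α=1/3) → [10367/60, 2063/15, 161/4]
+L7 (α=1/2) → [21467/120, 1474/15, 685/8]
rounded: [179, 98, 86]


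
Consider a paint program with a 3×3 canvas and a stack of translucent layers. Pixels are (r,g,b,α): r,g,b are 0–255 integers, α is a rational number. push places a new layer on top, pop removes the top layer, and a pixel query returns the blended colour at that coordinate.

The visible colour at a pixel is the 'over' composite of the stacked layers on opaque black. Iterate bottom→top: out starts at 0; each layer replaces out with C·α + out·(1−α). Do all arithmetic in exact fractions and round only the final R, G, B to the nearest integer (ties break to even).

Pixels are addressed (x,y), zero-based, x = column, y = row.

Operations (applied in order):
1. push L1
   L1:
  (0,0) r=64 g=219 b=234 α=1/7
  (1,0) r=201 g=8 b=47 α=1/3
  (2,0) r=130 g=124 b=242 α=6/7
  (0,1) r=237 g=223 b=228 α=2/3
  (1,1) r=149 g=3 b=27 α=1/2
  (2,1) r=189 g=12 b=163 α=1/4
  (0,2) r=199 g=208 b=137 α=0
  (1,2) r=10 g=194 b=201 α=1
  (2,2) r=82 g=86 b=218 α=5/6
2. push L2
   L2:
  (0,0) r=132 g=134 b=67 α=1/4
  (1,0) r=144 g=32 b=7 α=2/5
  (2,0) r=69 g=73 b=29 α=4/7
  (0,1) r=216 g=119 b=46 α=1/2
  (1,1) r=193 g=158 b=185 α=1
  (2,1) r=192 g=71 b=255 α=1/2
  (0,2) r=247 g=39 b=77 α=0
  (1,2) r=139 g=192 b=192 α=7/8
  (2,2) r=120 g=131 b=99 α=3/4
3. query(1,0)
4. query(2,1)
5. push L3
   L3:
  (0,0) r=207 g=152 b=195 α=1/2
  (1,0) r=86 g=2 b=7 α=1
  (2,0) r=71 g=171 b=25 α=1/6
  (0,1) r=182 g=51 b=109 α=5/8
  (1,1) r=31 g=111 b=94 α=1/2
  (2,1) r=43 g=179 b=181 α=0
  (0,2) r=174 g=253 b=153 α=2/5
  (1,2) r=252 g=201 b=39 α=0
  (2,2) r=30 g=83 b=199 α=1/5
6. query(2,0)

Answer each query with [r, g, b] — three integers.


query (1,0) [L1,L2] — begin 0,0,0
+L1 (α=1/3) → [67, 8/3, 47/3]
+L2 (α=2/5) → [489/5, 72/5, 61/5]
rounded: [98, 14, 12]

query (2,1) [L1,L2] — begin 0,0,0
+L1 (α=1/4) → [189/4, 3, 163/4]
+L2 (α=1/2) → [957/8, 37, 1183/8]
rounded: [120, 37, 148]

(2,0) stack=L1,L2,L3; from [0,0,0]:
+L1 (α=6/7) → [780/7, 744/7, 1452/7]
+L2 (α=4/7) → [4272/49, 4276/49, 5168/49]
+L3 (α=1/6) → [24839/294, 29759/294, 27065/294]
= [84, 101, 92]


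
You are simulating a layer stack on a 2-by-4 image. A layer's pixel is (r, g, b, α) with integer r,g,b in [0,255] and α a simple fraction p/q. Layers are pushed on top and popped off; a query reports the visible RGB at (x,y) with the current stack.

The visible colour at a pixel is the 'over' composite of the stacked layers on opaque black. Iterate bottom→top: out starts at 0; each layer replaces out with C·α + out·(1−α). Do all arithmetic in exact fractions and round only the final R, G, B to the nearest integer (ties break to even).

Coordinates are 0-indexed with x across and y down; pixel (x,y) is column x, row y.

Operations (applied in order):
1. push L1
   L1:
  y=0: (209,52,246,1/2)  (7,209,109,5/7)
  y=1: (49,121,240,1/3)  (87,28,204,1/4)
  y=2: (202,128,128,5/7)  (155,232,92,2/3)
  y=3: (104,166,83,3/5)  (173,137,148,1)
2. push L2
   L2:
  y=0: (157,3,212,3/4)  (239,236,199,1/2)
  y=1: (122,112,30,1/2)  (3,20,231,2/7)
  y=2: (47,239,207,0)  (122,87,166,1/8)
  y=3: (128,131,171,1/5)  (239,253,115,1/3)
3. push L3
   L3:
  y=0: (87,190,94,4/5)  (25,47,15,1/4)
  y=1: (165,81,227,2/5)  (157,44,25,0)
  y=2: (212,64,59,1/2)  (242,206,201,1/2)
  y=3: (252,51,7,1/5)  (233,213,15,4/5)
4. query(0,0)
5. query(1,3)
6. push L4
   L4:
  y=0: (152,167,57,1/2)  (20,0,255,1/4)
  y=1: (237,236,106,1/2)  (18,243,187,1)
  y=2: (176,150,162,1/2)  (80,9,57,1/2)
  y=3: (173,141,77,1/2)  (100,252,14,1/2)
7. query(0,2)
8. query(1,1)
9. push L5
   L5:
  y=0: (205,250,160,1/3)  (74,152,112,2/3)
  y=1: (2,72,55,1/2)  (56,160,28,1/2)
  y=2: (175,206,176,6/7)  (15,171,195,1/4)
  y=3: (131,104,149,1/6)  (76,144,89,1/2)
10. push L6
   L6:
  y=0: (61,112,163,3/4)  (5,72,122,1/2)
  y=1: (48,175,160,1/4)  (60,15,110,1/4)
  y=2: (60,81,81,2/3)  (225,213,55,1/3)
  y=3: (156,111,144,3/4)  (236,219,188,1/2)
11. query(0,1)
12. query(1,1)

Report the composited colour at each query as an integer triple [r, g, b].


query (0,0) [L1,L2,L3] — begin 0,0,0
L1 α=1/2: [209/2, 26, 123]
L2 α=3/4: [1151/8, 35/4, 759/4]
L3 α=4/5: [787/8, 615/4, 2263/20]
→ [98, 154, 113]

at x=1,y=3 over L1,L2,L3:
+L1 (α=1) → [173, 137, 148]
+L2 (α=1/3) → [195, 527/3, 137]
+L3 (α=4/5) → [1127/5, 3083/15, 197/5]
→ [225, 206, 39]

(0,2) stack=L1,L2,L3,L4; from [0,0,0]:
after L1 α=5/7: [1010/7, 640/7, 640/7]
after L2 α=0: [1010/7, 640/7, 640/7]
after L3 α=1/2: [1247/7, 544/7, 1053/14]
after L4 α=1/2: [2479/14, 797/7, 3321/28]
→ [177, 114, 119]

(1,1) stack=L1,L2,L3,L4; from [0,0,0]:
+L1 (α=1/4) → [87/4, 7, 51]
+L2 (α=2/7) → [459/28, 75/7, 717/7]
+L3 (α=0) → [459/28, 75/7, 717/7]
+L4 (α=1) → [18, 243, 187]
rounded: [18, 243, 187]

(0,1) stack=L1,L2,L3,L4,L5,L6; from [0,0,0]:
after L1 α=1/3: [49/3, 121/3, 80]
after L2 α=1/2: [415/6, 457/6, 55]
after L3 α=2/5: [215/2, 781/10, 619/5]
after L4 α=1/2: [689/4, 3141/20, 1149/10]
after L5 α=1/2: [697/8, 4581/40, 1699/20]
after L6 α=1/4: [2475/32, 20743/160, 8297/80]
= [77, 130, 104]

at x=1,y=1 over L1,L2,L3,L4,L5,L6:
L1 α=1/4: [87/4, 7, 51]
L2 α=2/7: [459/28, 75/7, 717/7]
L3 α=0: [459/28, 75/7, 717/7]
L4 α=1: [18, 243, 187]
L5 α=1/2: [37, 403/2, 215/2]
L6 α=1/4: [171/4, 1239/8, 865/8]
= [43, 155, 108]


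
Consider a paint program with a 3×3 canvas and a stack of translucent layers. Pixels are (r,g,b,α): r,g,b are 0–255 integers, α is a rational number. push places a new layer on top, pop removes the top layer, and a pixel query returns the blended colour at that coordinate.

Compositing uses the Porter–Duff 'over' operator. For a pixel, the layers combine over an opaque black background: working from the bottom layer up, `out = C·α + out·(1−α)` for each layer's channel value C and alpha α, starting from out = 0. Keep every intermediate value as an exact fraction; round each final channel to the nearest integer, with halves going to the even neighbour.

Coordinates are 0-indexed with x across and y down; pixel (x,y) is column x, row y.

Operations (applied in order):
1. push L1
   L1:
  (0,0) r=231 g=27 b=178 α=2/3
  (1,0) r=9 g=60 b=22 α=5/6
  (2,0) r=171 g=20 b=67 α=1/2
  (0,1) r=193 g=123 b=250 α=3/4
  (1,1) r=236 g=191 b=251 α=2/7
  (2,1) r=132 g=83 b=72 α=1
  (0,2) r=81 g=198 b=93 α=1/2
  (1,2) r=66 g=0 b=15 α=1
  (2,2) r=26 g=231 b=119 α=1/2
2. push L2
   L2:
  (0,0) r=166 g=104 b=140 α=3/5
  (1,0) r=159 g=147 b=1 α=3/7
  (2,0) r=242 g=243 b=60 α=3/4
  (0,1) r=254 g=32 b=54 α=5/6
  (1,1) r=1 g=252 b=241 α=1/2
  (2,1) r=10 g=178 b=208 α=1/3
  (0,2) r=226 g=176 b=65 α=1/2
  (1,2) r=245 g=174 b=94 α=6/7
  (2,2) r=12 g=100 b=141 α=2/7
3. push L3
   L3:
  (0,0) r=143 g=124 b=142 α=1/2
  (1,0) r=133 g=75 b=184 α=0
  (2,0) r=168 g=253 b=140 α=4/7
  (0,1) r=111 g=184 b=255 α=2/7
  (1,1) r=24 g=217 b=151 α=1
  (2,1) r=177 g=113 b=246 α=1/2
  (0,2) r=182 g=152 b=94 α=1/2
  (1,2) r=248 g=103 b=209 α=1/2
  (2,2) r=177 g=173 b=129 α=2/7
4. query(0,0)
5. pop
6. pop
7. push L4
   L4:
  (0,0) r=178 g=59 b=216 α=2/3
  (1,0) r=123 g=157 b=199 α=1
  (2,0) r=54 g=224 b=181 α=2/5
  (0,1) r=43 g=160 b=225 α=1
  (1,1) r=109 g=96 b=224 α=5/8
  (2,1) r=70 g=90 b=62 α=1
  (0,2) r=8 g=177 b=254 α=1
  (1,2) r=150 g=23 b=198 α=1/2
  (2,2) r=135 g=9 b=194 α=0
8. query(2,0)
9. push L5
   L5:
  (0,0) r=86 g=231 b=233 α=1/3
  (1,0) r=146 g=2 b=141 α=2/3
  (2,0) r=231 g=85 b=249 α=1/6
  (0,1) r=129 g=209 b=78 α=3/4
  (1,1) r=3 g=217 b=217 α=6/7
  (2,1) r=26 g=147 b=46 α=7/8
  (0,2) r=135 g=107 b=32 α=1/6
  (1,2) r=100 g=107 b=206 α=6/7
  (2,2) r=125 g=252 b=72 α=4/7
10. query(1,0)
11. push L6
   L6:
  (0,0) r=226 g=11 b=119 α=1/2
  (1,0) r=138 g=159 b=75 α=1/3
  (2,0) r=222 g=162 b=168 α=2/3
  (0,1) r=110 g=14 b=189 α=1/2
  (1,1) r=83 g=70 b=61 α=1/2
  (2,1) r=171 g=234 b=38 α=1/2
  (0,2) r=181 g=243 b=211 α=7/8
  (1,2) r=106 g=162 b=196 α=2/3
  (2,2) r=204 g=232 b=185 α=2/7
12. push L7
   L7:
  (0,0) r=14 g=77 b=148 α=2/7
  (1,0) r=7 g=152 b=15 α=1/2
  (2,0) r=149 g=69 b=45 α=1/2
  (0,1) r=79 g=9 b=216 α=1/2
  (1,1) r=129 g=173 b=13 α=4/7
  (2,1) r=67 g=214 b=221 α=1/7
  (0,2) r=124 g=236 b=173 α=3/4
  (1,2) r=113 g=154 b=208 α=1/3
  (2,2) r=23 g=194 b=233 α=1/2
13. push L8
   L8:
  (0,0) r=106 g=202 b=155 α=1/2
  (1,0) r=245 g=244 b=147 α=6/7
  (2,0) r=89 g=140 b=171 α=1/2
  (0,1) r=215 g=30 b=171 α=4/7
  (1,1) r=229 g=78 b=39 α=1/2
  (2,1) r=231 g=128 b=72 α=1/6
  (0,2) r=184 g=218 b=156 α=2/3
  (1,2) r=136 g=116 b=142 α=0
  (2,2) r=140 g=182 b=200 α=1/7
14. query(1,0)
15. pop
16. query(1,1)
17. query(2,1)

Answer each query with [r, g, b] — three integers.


(0,0) stack=L1,L2,L3; from [0,0,0]:
L1 α=2/3: [154, 18, 356/3]
L2 α=3/5: [806/5, 348/5, 1972/15]
L3 α=1/2: [1521/10, 484/5, 2051/15]
= [152, 97, 137]

query (2,0) [L1,L4] — begin 0,0,0
after L1 α=1/2: [171/2, 10, 67/2]
after L4 α=2/5: [729/10, 478/5, 185/2]
= [73, 96, 92]

query (1,0) [L1,L4,L5] — begin 0,0,0
+L1 (α=5/6) → [15/2, 50, 55/3]
+L4 (α=1) → [123, 157, 199]
+L5 (α=2/3) → [415/3, 161/3, 481/3]
→ [138, 54, 160]

query (1,0) [L1,L4,L5,L6,L7,L8] — begin 0,0,0
after L1 α=5/6: [15/2, 50, 55/3]
after L4 α=1: [123, 157, 199]
after L5 α=2/3: [415/3, 161/3, 481/3]
after L6 α=1/3: [1244/9, 799/9, 1187/9]
after L7 α=1/2: [1307/18, 2167/18, 661/9]
after L8 α=6/7: [27767/126, 28519/126, 8599/63]
= [220, 226, 136]

query (1,1) [L1,L4,L5,L6,L7] — begin 0,0,0
+L1 (α=2/7) → [472/7, 382/7, 502/7]
+L4 (α=5/8) → [5231/56, 2253/28, 4673/28]
+L5 (α=6/7) → [6239/392, 38709/196, 41129/196]
+L6 (α=1/2) → [38775/784, 52429/392, 53085/392]
+L7 (α=4/7) → [520869/5488, 428551/2744, 179639/2744]
→ [95, 156, 65]

query (2,1) [L1,L4,L5,L6,L7] — begin 0,0,0
after L1 α=1: [132, 83, 72]
after L4 α=1: [70, 90, 62]
after L5 α=7/8: [63/2, 1119/8, 48]
after L6 α=1/2: [405/4, 2991/16, 43]
after L7 α=1/7: [1349/14, 10685/56, 479/7]
rounded: [96, 191, 68]
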